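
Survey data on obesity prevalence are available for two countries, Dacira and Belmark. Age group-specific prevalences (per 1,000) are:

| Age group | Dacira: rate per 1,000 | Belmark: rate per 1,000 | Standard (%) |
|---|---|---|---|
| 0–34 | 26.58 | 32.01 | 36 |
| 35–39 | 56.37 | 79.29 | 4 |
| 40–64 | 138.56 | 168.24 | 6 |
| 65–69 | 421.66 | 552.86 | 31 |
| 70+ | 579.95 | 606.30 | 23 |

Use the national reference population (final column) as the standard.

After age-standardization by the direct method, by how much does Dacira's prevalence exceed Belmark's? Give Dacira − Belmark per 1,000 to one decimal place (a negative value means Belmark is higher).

-51.4

Standard weights: 0.36, 0.04, 0.06, 0.31, 0.23.
Dacira: 0.3600×26.58 + 0.0400×56.37 + 0.0600×138.56 + 0.3100×421.66 + 0.2300×579.95 = 284.2403 per 1,000.
Belmark: 0.3600×32.01 + 0.0400×79.29 + 0.0600×168.24 + 0.3100×552.86 + 0.2300×606.30 = 335.6252 per 1,000.
Difference = 284.2403 − 335.6252 = -51.3849.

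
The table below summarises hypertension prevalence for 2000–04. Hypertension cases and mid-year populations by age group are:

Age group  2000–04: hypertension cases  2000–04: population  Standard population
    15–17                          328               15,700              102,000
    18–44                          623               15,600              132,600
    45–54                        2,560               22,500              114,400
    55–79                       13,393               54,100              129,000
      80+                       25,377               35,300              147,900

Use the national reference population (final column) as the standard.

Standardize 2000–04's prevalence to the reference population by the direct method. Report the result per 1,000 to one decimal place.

Age-specific rates per 1,000 for 2000–04: 20.892, 39.936, 113.778, 247.560, 718.895.
Standard total = 625,900; weights = 0.1630, 0.2119, 0.1828, 0.2061, 0.2363.
Standardized rate: 0.1630×20.892 + 0.2119×39.936 + 0.1828×113.778 + 0.2061×247.560 + 0.2363×718.895 = 253.5588 per 1,000.

253.6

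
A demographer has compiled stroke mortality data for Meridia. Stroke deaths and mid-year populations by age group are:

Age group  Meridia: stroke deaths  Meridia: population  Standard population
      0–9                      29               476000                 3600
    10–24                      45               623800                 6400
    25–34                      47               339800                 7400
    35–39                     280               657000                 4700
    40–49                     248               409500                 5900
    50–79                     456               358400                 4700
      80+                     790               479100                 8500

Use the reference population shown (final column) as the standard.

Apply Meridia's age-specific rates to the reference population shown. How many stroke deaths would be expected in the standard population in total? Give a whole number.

27

Age-specific rates per 100000 for Meridia: 6.09, 7.21, 13.83, 42.62, 60.56, 127.23, 164.89.
Expected stroke deaths = Σ (standard pop × age-specific rate ÷ 100000)
= 3600×6.09/100000 + 6400×7.21/100000 + 7400×13.83/100000 + 4700×42.62/100000 + 5900×60.56/100000 + 4700×127.23/100000 + 8500×164.89/100000
= 0.22 + 0.46 + 1.02 + 2.00 + 3.57 + 5.98 + 14.02 = 27.28.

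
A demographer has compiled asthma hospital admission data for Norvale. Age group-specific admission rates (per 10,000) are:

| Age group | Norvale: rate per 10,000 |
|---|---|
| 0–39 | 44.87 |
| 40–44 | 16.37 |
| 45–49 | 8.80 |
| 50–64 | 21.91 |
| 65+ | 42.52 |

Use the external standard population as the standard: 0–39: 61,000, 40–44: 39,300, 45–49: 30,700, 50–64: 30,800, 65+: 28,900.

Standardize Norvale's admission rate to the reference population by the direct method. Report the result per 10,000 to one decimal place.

29.1

Standard total = 190,700; weights = 0.3199, 0.2061, 0.1610, 0.1615, 0.1515.
Standardized rate: 0.3199×44.87 + 0.2061×16.37 + 0.1610×8.80 + 0.1615×21.91 + 0.1515×42.52 = 29.1255 per 10,000.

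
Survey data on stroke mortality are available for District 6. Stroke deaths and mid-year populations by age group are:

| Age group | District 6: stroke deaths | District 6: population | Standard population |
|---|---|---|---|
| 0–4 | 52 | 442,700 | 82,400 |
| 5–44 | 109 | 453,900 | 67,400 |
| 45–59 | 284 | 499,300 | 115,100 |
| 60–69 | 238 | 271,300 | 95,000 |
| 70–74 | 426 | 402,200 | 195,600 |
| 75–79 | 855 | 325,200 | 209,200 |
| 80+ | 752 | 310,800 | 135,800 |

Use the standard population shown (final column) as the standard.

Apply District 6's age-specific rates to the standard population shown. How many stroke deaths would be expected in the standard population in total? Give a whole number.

1260

Age-specific rates per 100,000 for District 6: 11.75, 24.01, 56.88, 87.73, 105.92, 262.92, 241.96.
Expected stroke deaths = Σ (standard pop × age-specific rate ÷ 100,000)
= 82,400×11.75/100,000 + 67,400×24.01/100,000 + 115,100×56.88/100,000 + 95,000×87.73/100,000 + 195,600×105.92/100,000 + 209,200×262.92/100,000 + 135,800×241.96/100,000
= 9.68 + 16.19 + 65.47 + 83.34 + 207.17 + 550.02 + 328.58 = 1260.44.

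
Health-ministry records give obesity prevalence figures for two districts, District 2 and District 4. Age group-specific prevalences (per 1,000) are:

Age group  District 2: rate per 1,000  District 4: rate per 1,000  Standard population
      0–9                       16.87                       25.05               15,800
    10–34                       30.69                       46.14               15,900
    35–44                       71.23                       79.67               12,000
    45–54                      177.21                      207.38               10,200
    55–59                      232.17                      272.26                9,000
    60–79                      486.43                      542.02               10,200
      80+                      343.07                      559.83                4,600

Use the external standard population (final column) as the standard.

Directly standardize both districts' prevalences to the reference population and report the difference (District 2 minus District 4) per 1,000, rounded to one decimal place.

-34.9

Standard total = 77,700; weights = 0.2033, 0.2046, 0.1544, 0.1313, 0.1158, 0.1313, 0.0592.
District 2: 0.2033×16.87 + 0.2046×30.69 + 0.1544×71.23 + 0.1313×177.21 + 0.1158×232.17 + 0.1313×486.43 + 0.0592×343.07 = 155.0329 per 1,000.
District 4: 0.2033×25.05 + 0.2046×46.14 + 0.1544×79.67 + 0.1313×207.38 + 0.1158×272.26 + 0.1313×542.02 + 0.0592×559.83 = 189.8957 per 1,000.
Difference = 155.0329 − 189.8957 = -34.8628.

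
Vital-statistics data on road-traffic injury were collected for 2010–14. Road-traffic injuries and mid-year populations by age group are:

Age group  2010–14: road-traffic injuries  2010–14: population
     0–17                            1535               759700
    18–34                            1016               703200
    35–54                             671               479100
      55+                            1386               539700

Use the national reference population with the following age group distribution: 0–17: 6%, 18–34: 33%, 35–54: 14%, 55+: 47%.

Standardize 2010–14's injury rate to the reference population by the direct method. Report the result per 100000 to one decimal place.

200.1

Age-specific rates per 100000 for 2010–14: 202.05, 144.48, 140.05, 256.81.
Standard weights: 0.06, 0.33, 0.14, 0.47.
Standardized rate: 0.0600×202.05 + 0.3300×144.48 + 0.1400×140.05 + 0.4700×256.81 = 200.1104 per 100000.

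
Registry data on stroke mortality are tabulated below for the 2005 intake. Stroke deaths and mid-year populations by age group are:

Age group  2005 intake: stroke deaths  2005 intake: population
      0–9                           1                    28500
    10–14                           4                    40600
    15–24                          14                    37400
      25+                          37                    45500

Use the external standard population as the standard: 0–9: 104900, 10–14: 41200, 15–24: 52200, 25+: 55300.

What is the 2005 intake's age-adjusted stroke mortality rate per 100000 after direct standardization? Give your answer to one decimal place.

Age-specific rates per 100000 for the 2005 intake: 3.51, 9.85, 37.43, 81.32.
Standard total = 253600; weights = 0.4136, 0.1625, 0.2058, 0.2181.
Standardized rate: 0.4136×3.51 + 0.1625×9.85 + 0.2058×37.43 + 0.2181×81.32 = 28.4894 per 100000.

28.5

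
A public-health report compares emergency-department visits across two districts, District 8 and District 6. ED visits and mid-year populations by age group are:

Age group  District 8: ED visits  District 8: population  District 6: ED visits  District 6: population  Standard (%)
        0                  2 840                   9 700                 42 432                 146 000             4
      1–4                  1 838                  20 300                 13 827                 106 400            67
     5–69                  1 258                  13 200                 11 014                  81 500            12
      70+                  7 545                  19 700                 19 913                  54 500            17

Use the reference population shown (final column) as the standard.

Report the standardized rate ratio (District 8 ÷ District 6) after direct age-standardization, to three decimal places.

Age-specific rates per 1 000 for District 8: 292.784, 90.542, 95.303, 382.995.
For District 6: 290.630, 129.953, 135.141, 365.376.
Standard weights: 0.04, 0.67, 0.12, 0.17.
District 8: 0.0400×292.784 + 0.6700×90.542 + 0.1200×95.303 + 0.1700×382.995 = 148.9199 per 1 000.
District 6: 0.0400×290.630 + 0.6700×129.953 + 0.1200×135.141 + 0.1700×365.376 = 177.0246 per 1 000.
Ratio = 148.9199 ÷ 177.0246 = 0.84124.

0.841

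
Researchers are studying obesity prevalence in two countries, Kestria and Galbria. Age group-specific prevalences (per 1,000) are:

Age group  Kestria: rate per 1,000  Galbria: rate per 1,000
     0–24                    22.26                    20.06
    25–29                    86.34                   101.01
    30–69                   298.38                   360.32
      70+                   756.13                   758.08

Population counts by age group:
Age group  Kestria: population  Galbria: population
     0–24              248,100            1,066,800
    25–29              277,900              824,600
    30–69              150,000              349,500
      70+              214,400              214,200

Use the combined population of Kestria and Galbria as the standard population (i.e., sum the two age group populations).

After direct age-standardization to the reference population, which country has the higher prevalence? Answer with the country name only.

Galbria

Combined standard total = 3,345,500; weights = 0.3930, 0.3295, 0.1493, 0.1281.
Kestria: 0.3930×22.26 + 0.3295×86.34 + 0.1493×298.38 + 0.1281×756.13 = 178.6213 per 1,000.
Galbria: 0.3930×20.06 + 0.3295×101.01 + 0.1493×360.32 + 0.1281×758.08 = 192.0889 per 1,000.
The crude rates (265.49 vs 160.08) would put Kestria higher, but that reflects its age composition; once standardized to a common age structure, Galbria has the higher underlying rate.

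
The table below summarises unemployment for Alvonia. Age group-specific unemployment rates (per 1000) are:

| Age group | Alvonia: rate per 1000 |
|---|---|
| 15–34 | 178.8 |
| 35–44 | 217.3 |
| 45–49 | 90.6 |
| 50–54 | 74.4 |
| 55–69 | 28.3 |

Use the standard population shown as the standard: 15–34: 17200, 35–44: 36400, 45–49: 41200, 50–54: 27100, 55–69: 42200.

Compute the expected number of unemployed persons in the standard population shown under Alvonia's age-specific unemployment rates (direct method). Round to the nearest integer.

17928

Expected unemployed persons = Σ (standard pop × age-specific rate ÷ 1000)
= 17200×178.8/1000 + 36400×217.3/1000 + 41200×90.6/1000 + 27100×74.4/1000 + 42200×28.3/1000
= 3075.36 + 7909.72 + 3732.72 + 2016.24 + 1194.26 = 17928.30.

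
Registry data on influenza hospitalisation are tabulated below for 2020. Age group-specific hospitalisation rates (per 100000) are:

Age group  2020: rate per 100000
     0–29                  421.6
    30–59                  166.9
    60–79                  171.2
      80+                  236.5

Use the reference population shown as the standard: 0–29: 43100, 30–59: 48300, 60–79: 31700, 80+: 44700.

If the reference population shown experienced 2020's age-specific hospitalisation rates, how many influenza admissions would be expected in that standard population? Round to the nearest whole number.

Expected influenza admissions = Σ (standard pop × age-specific rate ÷ 100000)
= 43100×421.6/100000 + 48300×166.9/100000 + 31700×171.2/100000 + 44700×236.5/100000
= 181.71 + 80.61 + 54.27 + 105.72 = 422.31.

422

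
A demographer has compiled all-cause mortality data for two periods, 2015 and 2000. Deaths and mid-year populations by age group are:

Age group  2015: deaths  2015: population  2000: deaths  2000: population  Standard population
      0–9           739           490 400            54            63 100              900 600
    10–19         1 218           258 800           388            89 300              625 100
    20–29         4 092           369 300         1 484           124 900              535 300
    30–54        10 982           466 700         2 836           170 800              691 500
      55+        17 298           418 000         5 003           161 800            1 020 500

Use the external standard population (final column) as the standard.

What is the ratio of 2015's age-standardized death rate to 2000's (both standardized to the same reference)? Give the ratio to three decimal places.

Age-specific rates per 1 000 for 2015: 1.507, 4.706, 11.080, 23.531, 41.383.
For 2000: 0.856, 4.345, 11.882, 16.604, 30.921.
Standard total = 3 773 000; weights = 0.2387, 0.1657, 0.1419, 0.1833, 0.2705.
2015: 0.2387×1.507 + 0.1657×4.706 + 0.1419×11.080 + 0.1833×23.531 + 0.2705×41.383 = 18.2172 per 1 000.
2000: 0.2387×0.856 + 0.1657×4.345 + 0.1419×11.882 + 0.1833×16.604 + 0.2705×30.921 = 14.0163 per 1 000.
Ratio = 18.2172 ÷ 14.0163 = 1.29971.

1.300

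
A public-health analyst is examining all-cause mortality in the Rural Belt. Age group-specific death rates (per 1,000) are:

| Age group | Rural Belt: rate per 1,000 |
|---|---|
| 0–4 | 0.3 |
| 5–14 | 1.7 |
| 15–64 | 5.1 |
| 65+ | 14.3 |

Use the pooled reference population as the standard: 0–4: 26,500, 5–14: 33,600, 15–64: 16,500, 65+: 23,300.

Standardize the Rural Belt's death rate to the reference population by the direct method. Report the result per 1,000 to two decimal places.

4.83

Standard total = 99,900; weights = 0.2653, 0.3363, 0.1652, 0.2332.
Standardized rate: 0.2653×0.3 + 0.3363×1.7 + 0.1652×5.1 + 0.2332×14.3 = 4.8289 per 1,000.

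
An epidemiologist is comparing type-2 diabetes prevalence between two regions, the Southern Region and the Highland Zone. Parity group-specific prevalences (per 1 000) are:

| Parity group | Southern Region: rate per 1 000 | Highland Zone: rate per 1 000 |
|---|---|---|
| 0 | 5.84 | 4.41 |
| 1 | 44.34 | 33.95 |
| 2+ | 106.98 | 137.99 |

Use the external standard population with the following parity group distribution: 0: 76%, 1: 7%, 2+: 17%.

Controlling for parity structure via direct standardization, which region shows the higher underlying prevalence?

Standard weights: 0.76, 0.07, 0.17.
The Southern Region: 0.7600×5.84 + 0.0700×44.34 + 0.1700×106.98 = 25.7288 per 1 000.
The Highland Zone: 0.7600×4.41 + 0.0700×33.95 + 0.1700×137.99 = 29.1864 per 1 000.

Highland Zone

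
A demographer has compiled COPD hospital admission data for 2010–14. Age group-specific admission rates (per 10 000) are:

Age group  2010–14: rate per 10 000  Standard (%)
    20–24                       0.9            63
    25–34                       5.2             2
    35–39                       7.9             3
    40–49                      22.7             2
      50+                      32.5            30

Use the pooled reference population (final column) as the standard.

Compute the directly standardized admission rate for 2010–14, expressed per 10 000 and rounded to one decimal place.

11.1

Standard weights: 0.63, 0.02, 0.03, 0.02, 0.30.
Standardized rate: 0.6300×0.9 + 0.0200×5.2 + 0.0300×7.9 + 0.0200×22.7 + 0.3000×32.5 = 11.1120 per 10 000.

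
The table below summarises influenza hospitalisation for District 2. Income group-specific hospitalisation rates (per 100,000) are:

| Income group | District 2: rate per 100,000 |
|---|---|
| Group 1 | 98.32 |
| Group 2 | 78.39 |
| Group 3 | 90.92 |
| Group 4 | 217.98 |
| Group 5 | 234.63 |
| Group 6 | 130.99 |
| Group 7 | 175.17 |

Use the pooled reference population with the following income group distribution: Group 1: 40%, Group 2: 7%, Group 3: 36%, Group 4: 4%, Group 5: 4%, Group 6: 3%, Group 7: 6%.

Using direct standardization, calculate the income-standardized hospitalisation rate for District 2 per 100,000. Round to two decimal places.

Standard weights: 0.40, 0.07, 0.36, 0.04, 0.04, 0.03, 0.06.
Standardized rate: 0.4000×98.32 + 0.0700×78.39 + 0.3600×90.92 + 0.0400×217.98 + 0.0400×234.63 + 0.0300×130.99 + 0.0600×175.17 = 110.0908 per 100,000.

110.09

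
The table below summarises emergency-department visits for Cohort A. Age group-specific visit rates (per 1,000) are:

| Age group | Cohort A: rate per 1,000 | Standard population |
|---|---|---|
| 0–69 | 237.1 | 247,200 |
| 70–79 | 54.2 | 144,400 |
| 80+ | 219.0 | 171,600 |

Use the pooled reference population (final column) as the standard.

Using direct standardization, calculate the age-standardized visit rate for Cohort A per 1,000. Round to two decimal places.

Standard total = 563,200; weights = 0.4389, 0.2564, 0.3047.
Standardized rate: 0.4389×237.1 + 0.2564×54.2 + 0.3047×219.0 = 184.6911 per 1,000.

184.69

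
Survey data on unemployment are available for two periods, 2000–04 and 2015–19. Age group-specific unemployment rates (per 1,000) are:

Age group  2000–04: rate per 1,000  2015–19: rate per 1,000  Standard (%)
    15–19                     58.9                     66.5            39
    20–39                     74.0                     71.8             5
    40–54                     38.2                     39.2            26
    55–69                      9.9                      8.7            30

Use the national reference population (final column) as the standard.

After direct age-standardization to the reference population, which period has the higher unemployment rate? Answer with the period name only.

Standard weights: 0.39, 0.05, 0.26, 0.30.
2000–04: 0.3900×58.9 + 0.0500×74.0 + 0.2600×38.2 + 0.3000×9.9 = 39.5730 per 1,000.
2015–19: 0.3900×66.5 + 0.0500×71.8 + 0.2600×39.2 + 0.3000×8.7 = 42.3270 per 1,000.

2015–19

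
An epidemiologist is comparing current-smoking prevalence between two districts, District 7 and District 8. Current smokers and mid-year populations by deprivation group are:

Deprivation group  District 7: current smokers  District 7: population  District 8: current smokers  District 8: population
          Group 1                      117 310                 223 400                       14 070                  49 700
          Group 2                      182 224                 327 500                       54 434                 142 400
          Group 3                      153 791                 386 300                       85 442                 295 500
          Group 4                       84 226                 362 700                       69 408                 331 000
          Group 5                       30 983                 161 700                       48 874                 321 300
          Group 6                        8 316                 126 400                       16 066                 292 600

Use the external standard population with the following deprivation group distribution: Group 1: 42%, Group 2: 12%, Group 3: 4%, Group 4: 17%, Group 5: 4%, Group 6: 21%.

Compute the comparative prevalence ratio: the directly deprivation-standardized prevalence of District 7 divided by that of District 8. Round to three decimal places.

Deprivation-specific rates per 1 000 for District 7: 525.112, 556.409, 398.113, 232.219, 191.608, 65.791.
For District 8: 283.099, 382.261, 289.144, 209.692, 152.113, 54.908.
Standard weights: 0.42, 0.12, 0.04, 0.17, 0.04, 0.21.
District 7: 0.4200×525.112 + 0.1200×556.409 + 0.0400×398.113 + 0.1700×232.219 + 0.0400×191.608 + 0.2100×65.791 = 364.1984 per 1 000.
District 8: 0.4200×283.099 + 0.1200×382.261 + 0.0400×289.144 + 0.1700×209.692 + 0.0400×152.113 + 0.2100×54.908 = 229.6013 per 1 000.
Ratio = 364.1984 ÷ 229.6013 = 1.58622.

1.586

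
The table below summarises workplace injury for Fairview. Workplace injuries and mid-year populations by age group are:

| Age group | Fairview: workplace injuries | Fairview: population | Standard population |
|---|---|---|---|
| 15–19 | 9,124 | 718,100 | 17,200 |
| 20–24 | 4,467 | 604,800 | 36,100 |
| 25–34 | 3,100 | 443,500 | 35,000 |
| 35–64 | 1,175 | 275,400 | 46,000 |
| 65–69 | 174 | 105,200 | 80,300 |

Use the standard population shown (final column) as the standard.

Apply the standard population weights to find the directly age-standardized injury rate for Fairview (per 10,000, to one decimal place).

Age-specific rates per 10,000 for Fairview: 127.06, 73.86, 69.90, 42.67, 16.54.
Standard total = 214,600; weights = 0.0801, 0.1682, 0.1631, 0.2144, 0.3742.
Standardized rate: 0.0801×127.06 + 0.1682×73.86 + 0.1631×69.90 + 0.2144×42.67 + 0.3742×16.54 = 49.3425 per 10,000.

49.3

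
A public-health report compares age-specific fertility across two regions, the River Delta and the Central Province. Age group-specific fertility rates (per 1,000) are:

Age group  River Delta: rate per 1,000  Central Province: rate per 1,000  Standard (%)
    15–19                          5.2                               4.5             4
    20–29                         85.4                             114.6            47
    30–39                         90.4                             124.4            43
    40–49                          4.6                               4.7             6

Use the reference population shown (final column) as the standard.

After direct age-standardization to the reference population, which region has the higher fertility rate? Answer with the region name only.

Central Province

Standard weights: 0.04, 0.47, 0.43, 0.06.
The River Delta: 0.0400×5.2 + 0.4700×85.4 + 0.4300×90.4 + 0.0600×4.6 = 79.4940 per 1,000.
The Central Province: 0.0400×4.5 + 0.4700×114.6 + 0.4300×124.4 + 0.0600×4.7 = 107.8160 per 1,000.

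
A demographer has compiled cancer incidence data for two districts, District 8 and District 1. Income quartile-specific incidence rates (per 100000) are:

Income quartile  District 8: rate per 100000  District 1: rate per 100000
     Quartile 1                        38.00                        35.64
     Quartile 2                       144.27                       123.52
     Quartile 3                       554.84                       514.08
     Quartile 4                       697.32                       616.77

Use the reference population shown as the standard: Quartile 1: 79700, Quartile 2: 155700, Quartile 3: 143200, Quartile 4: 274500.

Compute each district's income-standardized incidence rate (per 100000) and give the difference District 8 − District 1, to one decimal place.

48.0

Standard total = 653100; weights = 0.1220, 0.2384, 0.2193, 0.4203.
District 8: 0.1220×38.00 + 0.2384×144.27 + 0.2193×554.84 + 0.4203×697.32 = 453.7726 per 100000.
District 1: 0.1220×35.64 + 0.2384×123.52 + 0.2193×514.08 + 0.4203×616.77 = 405.7452 per 100000.
Difference = 453.7726 − 405.7452 = 48.0274.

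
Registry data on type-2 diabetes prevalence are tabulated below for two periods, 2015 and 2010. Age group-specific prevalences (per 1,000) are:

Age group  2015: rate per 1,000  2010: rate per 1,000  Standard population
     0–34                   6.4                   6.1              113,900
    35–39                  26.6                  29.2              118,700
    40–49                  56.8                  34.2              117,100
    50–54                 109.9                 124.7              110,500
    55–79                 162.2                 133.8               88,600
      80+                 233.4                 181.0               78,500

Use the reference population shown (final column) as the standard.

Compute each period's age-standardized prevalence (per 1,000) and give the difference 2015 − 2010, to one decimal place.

11.7

Standard total = 627,300; weights = 0.1816, 0.1892, 0.1867, 0.1762, 0.1412, 0.1251.
2015: 0.1816×6.4 + 0.1892×26.6 + 0.1867×56.8 + 0.1762×109.9 + 0.1412×162.2 + 0.1251×233.4 = 88.2742 per 1,000.
2010: 0.1816×6.1 + 0.1892×29.2 + 0.1867×34.2 + 0.1762×124.7 + 0.1412×133.8 + 0.1251×181.0 = 76.5315 per 1,000.
Difference = 88.2742 − 76.5315 = 11.7428.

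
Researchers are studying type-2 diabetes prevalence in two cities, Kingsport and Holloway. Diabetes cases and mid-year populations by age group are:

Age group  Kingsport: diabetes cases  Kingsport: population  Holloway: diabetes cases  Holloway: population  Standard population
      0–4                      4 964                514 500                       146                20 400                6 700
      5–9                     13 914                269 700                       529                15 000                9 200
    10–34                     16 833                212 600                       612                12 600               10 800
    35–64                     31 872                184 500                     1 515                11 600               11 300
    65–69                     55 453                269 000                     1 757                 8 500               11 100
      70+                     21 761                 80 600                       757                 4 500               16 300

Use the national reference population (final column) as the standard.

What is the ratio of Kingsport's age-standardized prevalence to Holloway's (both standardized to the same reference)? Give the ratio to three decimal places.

1.354

Age-specific rates per 1 000 for Kingsport: 9.648, 51.591, 79.177, 172.748, 206.145, 269.988.
For Holloway: 7.157, 35.267, 48.571, 130.603, 206.706, 168.222.
Standard total = 65 400; weights = 0.1024, 0.1407, 0.1651, 0.1728, 0.1697, 0.2492.
Kingsport: 0.1024×9.648 + 0.1407×51.591 + 0.1651×79.177 + 0.1728×172.748 + 0.1697×206.145 + 0.2492×269.988 = 153.4472 per 1 000.
Holloway: 0.1024×7.157 + 0.1407×35.267 + 0.1651×48.571 + 0.1728×130.603 + 0.1697×206.706 + 0.2492×168.222 = 113.2913 per 1 000.
Ratio = 153.4472 ÷ 113.2913 = 1.35445.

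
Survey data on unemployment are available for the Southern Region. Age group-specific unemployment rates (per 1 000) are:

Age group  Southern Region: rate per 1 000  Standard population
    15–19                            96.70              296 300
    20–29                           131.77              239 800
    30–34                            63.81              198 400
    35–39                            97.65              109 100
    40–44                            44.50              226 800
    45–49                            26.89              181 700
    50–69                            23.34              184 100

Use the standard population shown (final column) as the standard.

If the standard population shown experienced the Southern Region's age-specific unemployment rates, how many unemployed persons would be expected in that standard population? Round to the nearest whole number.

102840

Expected unemployed persons = Σ (standard pop × age-specific rate ÷ 1 000)
= 296 300×96.70/1 000 + 239 800×131.77/1 000 + 198 400×63.81/1 000 + 109 100×97.65/1 000 + 226 800×44.50/1 000 + 181 700×26.89/1 000 + 184 100×23.34/1 000
= 28652.21 + 31598.45 + 12659.90 + 10653.61 + 10092.60 + 4885.91 + 4296.89 = 102839.58.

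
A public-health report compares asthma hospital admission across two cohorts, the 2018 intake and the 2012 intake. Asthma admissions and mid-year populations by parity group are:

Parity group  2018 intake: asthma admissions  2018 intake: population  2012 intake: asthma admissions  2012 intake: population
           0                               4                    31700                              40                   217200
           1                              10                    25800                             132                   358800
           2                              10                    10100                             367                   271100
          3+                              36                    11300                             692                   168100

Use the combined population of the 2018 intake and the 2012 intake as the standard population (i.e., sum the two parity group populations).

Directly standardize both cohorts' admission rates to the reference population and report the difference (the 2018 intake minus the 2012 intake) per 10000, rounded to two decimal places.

-2.52

Parity-specific rates per 10000 for the 2018 intake: 1.26, 3.88, 9.90, 31.86.
For the 2012 intake: 1.84, 3.68, 13.54, 41.17.
Combined standard total = 1094100; weights = 0.2275, 0.3515, 0.2570, 0.1640.
The 2018 intake: 0.2275×1.26 + 0.3515×3.88 + 0.2570×9.90 + 0.1640×31.86 = 9.4181 per 10000.
The 2012 intake: 0.2275×1.84 + 0.3515×3.68 + 0.2570×13.54 + 0.1640×41.17 = 11.9415 per 10000.
Difference = 9.4181 − 11.9415 = -2.5234.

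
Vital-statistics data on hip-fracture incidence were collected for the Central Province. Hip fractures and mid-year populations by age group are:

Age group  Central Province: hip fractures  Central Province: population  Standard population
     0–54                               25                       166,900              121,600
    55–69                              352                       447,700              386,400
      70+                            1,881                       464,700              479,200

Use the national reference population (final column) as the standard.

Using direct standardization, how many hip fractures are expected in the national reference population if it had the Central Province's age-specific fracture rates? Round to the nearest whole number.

Age-specific rates per 100,000 for the Central Province: 14.98, 78.62, 404.78.
Expected hip fractures = Σ (standard pop × age-specific rate ÷ 100,000)
= 121,600×14.98/100,000 + 386,400×78.62/100,000 + 479,200×404.78/100,000
= 18.21 + 303.80 + 1939.69 = 2261.71.

2262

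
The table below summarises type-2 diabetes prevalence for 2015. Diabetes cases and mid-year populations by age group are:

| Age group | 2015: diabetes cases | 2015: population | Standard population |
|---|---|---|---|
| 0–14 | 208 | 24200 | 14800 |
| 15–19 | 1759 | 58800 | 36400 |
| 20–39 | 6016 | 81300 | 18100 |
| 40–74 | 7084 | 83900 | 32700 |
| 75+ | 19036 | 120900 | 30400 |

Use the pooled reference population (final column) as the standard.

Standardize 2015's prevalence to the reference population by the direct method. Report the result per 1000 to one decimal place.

Age-specific rates per 1000 for 2015: 8.595, 29.915, 73.998, 84.434, 157.452.
Standard total = 132400; weights = 0.1118, 0.2749, 0.1367, 0.2470, 0.2296.
Standardized rate: 0.1118×8.595 + 0.2749×29.915 + 0.1367×73.998 + 0.2470×84.434 + 0.2296×157.452 = 76.3067 per 1000.

76.3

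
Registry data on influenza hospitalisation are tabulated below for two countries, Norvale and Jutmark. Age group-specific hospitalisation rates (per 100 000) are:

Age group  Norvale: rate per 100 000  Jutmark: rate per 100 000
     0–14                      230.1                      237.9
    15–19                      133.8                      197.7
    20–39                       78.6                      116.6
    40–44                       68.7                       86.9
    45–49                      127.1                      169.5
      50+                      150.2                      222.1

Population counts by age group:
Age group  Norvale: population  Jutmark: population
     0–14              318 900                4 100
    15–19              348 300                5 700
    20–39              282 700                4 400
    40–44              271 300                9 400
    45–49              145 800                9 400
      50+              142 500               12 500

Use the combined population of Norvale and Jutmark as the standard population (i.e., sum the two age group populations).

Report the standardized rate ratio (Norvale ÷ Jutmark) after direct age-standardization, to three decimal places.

0.778

Combined standard total = 1 555 000; weights = 0.2077, 0.2277, 0.1846, 0.1805, 0.0998, 0.0997.
Norvale: 0.2077×230.1 + 0.2277×133.8 + 0.1846×78.6 + 0.1805×68.7 + 0.0998×127.1 + 0.0997×150.2 = 132.8261 per 100 000.
Jutmark: 0.2077×237.9 + 0.2277×197.7 + 0.1846×116.6 + 0.1805×86.9 + 0.0998×169.5 + 0.0997×222.1 = 170.6933 per 100 000.
Ratio = 132.8261 ÷ 170.6933 = 0.77816.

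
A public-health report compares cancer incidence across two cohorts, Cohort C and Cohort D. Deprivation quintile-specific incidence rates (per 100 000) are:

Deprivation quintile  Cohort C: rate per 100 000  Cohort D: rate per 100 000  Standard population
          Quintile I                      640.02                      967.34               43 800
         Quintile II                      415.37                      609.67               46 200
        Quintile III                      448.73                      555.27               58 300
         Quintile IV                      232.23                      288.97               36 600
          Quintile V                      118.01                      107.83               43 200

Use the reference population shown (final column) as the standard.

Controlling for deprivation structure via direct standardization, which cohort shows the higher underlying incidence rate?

Standard total = 228 100; weights = 0.1920, 0.2025, 0.2556, 0.1605, 0.1894.
Cohort C: 0.1920×640.02 + 0.2025×415.37 + 0.2556×448.73 + 0.1605×232.23 + 0.1894×118.01 = 381.3309 per 100 000.
Cohort D: 0.1920×967.34 + 0.2025×609.67 + 0.2556×555.27 + 0.1605×288.97 + 0.1894×107.83 = 517.9441 per 100 000.

Cohort D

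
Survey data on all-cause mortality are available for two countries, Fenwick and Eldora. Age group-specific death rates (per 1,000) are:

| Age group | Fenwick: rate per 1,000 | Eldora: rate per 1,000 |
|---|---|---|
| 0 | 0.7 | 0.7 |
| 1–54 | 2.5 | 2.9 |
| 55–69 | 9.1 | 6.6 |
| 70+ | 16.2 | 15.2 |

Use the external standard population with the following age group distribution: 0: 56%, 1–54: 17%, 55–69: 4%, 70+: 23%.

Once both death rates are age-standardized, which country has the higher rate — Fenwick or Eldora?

Standard weights: 0.56, 0.17, 0.04, 0.23.
Fenwick: 0.5600×0.7 + 0.1700×2.5 + 0.0400×9.1 + 0.2300×16.2 = 4.9070 per 1,000.
Eldora: 0.5600×0.7 + 0.1700×2.9 + 0.0400×6.6 + 0.2300×15.2 = 4.6450 per 1,000.

Fenwick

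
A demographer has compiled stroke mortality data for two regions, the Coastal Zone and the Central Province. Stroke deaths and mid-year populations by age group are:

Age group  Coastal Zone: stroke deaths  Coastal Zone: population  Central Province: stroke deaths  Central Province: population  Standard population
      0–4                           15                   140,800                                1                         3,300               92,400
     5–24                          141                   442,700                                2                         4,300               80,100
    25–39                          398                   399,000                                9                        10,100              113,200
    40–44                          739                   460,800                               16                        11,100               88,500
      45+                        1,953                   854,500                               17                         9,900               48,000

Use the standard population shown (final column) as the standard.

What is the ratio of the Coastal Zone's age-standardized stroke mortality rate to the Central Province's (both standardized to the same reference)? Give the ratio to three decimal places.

1.063

Age-specific rates per 100,000 for the Coastal Zone: 10.65, 31.85, 99.75, 160.37, 228.55.
For the Central Province: 30.30, 46.51, 89.11, 144.14, 171.72.
Standard total = 422,200; weights = 0.2189, 0.1897, 0.2681, 0.2096, 0.1137.
The Coastal Zone: 0.2189×10.65 + 0.1897×31.85 + 0.2681×99.75 + 0.2096×160.37 + 0.1137×228.55 = 94.7202 per 100,000.
The Central Province: 0.2189×30.30 + 0.1897×46.51 + 0.2681×89.11 + 0.2096×144.14 + 0.1137×171.72 = 89.0855 per 100,000.
Ratio = 94.7202 ÷ 89.0855 = 1.06325.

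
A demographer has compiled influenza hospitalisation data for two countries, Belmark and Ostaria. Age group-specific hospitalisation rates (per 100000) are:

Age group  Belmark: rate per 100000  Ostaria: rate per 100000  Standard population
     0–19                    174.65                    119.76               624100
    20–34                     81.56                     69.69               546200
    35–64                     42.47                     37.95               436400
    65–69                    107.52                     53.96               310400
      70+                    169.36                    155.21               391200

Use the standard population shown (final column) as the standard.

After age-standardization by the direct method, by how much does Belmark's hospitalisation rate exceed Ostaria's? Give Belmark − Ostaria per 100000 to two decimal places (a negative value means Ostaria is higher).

Standard total = 2308300; weights = 0.2704, 0.2366, 0.1891, 0.1345, 0.1695.
Belmark: 0.2704×174.65 + 0.2366×81.56 + 0.1891×42.47 + 0.1345×107.52 + 0.1695×169.36 = 117.7095 per 100000.
Ostaria: 0.2704×119.76 + 0.2366×69.69 + 0.1891×37.95 + 0.1345×53.96 + 0.1695×155.21 = 89.6052 per 100000.
Difference = 117.7095 − 89.6052 = 28.1044.

28.10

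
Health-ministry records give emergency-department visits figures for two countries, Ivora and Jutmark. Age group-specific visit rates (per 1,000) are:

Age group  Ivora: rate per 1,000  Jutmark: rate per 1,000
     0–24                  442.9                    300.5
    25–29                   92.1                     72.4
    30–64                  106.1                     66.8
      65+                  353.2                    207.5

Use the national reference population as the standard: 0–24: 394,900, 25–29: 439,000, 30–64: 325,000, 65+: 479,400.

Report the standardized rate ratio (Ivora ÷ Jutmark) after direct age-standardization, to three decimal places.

Standard total = 1,638,300; weights = 0.2410, 0.2680, 0.1984, 0.2926.
Ivora: 0.2410×442.9 + 0.2680×92.1 + 0.1984×106.1 + 0.2926×353.2 = 255.8382 per 1,000.
Jutmark: 0.2410×300.5 + 0.2680×72.4 + 0.1984×66.8 + 0.2926×207.5 = 165.8039 per 1,000.
Ratio = 255.8382 ÷ 165.8039 = 1.54302.

1.543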